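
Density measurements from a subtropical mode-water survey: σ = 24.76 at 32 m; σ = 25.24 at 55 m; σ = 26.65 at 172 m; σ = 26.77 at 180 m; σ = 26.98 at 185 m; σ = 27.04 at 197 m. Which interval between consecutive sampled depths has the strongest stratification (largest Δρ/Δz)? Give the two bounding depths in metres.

Compute the density gradient over each adjacent pair:
  32–55 m: Δρ/Δz = 0.48/23 = 0.021 kg m⁻⁴
  55–172 m: Δρ/Δz = 1.41/117 = 0.012 kg m⁻⁴
  172–180 m: Δρ/Δz = 0.12/8 = 0.015 kg m⁻⁴
  180–185 m: Δρ/Δz = 0.21/5 = 0.042 kg m⁻⁴
  185–197 m: Δρ/Δz = 0.06/12 = 5.0 × 10⁻³ kg m⁻⁴
The largest gradient is in the 180–185 m interval — the pycnocline.

180–185 m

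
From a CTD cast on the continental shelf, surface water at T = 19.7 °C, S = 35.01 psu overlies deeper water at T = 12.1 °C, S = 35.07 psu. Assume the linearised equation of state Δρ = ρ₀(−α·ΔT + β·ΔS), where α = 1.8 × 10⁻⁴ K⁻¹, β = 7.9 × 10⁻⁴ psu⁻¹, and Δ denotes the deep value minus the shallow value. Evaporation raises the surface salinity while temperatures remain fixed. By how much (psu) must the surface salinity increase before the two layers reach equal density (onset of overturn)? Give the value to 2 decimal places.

1.79 psu

Neutral buoyancy requires −α(T_deep − T_surf) + β(S_deep − S_surf′) = 0.
S_surf′ = S_deep − (α/β)·ΔT = 35.07 − (1.8 × 10⁻⁴/7.9 × 10⁻⁴)·(-7.6) = 36.8016 psu.
Increase required: 36.8016 − 35.01 = 1.7916 psu.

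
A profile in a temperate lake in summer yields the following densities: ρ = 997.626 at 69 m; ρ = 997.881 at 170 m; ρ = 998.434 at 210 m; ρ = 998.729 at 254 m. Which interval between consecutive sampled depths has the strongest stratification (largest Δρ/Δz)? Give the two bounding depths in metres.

170–210 m

Compute the density gradient over each adjacent pair:
  69–170 m: Δρ/Δz = 0.255/101 = 2.5 × 10⁻³ kg m⁻⁴
  170–210 m: Δρ/Δz = 0.553/40 = 0.014 kg m⁻⁴
  210–254 m: Δρ/Δz = 0.295/44 = 6.7 × 10⁻³ kg m⁻⁴
The largest gradient is in the 170–210 m interval — the pycnocline.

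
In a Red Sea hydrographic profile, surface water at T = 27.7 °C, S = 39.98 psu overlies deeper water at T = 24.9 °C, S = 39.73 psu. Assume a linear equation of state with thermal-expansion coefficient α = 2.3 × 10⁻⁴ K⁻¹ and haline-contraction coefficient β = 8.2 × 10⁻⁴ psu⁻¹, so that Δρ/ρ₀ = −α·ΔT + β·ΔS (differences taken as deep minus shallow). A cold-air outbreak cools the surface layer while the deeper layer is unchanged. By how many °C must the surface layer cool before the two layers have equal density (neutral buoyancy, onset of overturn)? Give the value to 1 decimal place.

1.9 °C

Neutral buoyancy requires Δρ = 0, i.e. −α(T_deep − T_surf′) + β(S_deep − S_surf) = 0.
T_surf′ = T_deep − (β/α)·ΔS = 24.9 − (8.2 × 10⁻⁴/2.3 × 10⁻⁴)·(-0.25) = 25.791 °C.
Cooling required: 27.7 − (25.791) = 1.909 °C.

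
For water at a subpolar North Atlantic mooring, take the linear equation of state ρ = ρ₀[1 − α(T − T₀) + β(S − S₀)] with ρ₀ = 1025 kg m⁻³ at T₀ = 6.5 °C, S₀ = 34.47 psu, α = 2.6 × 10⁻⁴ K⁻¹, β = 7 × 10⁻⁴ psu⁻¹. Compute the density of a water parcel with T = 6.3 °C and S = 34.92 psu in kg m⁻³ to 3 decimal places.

1025.376 kg m⁻³

T − T₀ = -0.2 K, S − S₀ = +0.45 psu.
Bracket = 1 − α·(-0.2) + β·(+0.45) = 1 + (3.67 × 10⁻⁴) = 1.0003670.
ρ = 1025 × 1.0003670 = 1025.376 kg m⁻³.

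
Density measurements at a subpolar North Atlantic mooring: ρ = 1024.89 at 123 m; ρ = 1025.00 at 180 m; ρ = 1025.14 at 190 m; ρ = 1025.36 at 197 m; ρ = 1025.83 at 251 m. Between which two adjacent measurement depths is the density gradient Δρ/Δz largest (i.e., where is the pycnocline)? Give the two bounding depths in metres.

Compute the density gradient over each adjacent pair:
  123–180 m: Δρ/Δz = 0.11/57 = 1.9 × 10⁻³ kg m⁻⁴
  180–190 m: Δρ/Δz = 0.14/10 = 0.014 kg m⁻⁴
  190–197 m: Δρ/Δz = 0.22/7 = 0.031 kg m⁻⁴
  197–251 m: Δρ/Δz = 0.47/54 = 8.7 × 10⁻³ kg m⁻⁴
The largest gradient is in the 190–197 m interval — the pycnocline.

190–197 m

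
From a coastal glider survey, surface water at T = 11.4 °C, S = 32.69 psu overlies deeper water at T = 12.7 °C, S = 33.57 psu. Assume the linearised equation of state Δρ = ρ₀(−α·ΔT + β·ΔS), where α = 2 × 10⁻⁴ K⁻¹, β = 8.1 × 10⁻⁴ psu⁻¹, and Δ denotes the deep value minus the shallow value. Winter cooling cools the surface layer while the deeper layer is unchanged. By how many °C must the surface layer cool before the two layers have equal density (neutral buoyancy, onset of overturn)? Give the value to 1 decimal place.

Neutral buoyancy requires Δρ = 0, i.e. −α(T_deep − T_surf′) + β(S_deep − S_surf) = 0.
T_surf′ = T_deep − (β/α)·ΔS = 12.7 − (8.1 × 10⁻⁴/2 × 10⁻⁴)·(+0.88) = 9.136 °C.
Cooling required: 11.4 − (9.136) = 2.264 °C.

2.3 °C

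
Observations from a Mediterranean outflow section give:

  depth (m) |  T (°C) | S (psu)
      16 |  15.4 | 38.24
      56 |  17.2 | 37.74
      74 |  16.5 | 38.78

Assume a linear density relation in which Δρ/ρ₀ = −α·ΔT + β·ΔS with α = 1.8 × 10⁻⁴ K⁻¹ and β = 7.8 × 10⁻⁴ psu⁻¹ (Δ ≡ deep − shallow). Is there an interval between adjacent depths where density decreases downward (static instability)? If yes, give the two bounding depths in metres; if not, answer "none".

16–56 m

Evaluate Δρ/ρ₀ = −αΔT + βΔS across each adjacent pair:
  16–56 m: −αΔT+βΔS = −(1.8 × 10⁻⁴)(+1.8)+(7.8 × 10⁻⁴)(-0.50) = -7.1 × 10⁻⁴ → UNSTABLE
  56–74 m: −αΔT+βΔS = −(1.8 × 10⁻⁴)(-0.7)+(7.8 × 10⁻⁴)(+1.04) = 9.4 × 10⁻⁴ → stable
The 16–56 m interval has Δρ < 0: lighter water underlies denser water.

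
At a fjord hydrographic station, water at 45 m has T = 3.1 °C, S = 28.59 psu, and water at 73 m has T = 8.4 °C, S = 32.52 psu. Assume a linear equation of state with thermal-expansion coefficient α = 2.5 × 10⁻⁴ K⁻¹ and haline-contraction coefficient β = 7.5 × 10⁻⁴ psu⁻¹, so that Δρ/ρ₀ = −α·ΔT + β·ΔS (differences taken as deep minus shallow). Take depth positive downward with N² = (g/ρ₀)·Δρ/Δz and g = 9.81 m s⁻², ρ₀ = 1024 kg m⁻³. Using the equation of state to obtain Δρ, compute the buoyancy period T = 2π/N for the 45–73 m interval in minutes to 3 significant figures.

ΔT = +5.3 K, ΔS = +3.93 psu (deep − shallow).
Δρ/ρ₀ = −αΔT + βΔS = -1.325 × 10⁻³ + 2.9475 × 10⁻³ = 1.6225 × 10⁻³, so Δρ ≈ 1.661 kg m⁻³.
N² = (g/ρ₀)·Δρ/Δz = g·(Δρ/ρ₀)/Δz = 9.81 × 1.6225 × 10⁻³ / 28 = 5.6845 × 10⁻⁴ s⁻².
N = √(5.6845 × 10⁻⁴) = 0.023842 rad s⁻¹ → T = 2π/N = 263.53 s = 4.3922 min ≈ 4.39 min.

4.39 min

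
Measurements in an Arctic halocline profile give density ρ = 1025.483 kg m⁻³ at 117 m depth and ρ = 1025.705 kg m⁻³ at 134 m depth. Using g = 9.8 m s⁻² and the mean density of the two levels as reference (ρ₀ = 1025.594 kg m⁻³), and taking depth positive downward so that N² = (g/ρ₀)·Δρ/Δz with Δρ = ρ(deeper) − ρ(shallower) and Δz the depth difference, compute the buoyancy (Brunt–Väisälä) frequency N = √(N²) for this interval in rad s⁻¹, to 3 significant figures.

0.0112 rad s⁻¹

Δρ = 1025.705 − 1025.483 = 0.222 kg m⁻³ over Δz = 134 − 117 = 17 m.
N² = (9.8/1025.594) × (0.222/17) = 1.2478 × 10⁻⁴ s⁻².
N = √(1.2478 × 10⁻⁴) = 0.011170 rad s⁻¹ ≈ 0.0112 rad s⁻¹.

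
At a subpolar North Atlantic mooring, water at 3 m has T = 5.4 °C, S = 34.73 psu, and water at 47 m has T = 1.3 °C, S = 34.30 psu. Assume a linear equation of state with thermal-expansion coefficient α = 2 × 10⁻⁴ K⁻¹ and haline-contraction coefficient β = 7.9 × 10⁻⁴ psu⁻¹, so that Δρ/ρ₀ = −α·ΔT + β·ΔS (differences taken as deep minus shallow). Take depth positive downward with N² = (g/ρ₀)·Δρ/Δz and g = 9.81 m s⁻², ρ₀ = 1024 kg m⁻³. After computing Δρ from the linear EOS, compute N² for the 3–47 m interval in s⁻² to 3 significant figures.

1.07 × 10⁻⁴ s⁻²

ΔT = -4.1 K, ΔS = -0.43 psu (deep − shallow).
Δρ/ρ₀ = −αΔT + βΔS = 8.20 × 10⁻⁴ − 3.397 × 10⁻⁴ = 4.803 × 10⁻⁴, so Δρ ≈ 0.4918 kg m⁻³.
N² = (g/ρ₀)·Δρ/Δz = g·(Δρ/ρ₀)/Δz = 9.81 × 4.803 × 10⁻⁴ / 44 = 1.0709 × 10⁻⁴ s⁻² ≈ 1.07 × 10⁻⁴ s⁻².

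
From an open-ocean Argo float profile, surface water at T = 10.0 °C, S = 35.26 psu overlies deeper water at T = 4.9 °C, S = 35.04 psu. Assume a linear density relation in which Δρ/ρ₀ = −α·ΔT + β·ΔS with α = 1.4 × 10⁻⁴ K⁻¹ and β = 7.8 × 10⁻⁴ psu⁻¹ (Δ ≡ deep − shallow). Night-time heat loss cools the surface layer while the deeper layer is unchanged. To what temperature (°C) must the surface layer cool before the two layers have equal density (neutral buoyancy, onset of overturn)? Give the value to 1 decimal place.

Neutral buoyancy requires Δρ = 0, i.e. −α(T_deep − T_surf′) + β(S_deep − S_surf) = 0.
T_surf′ = T_deep − (β/α)·ΔS = 4.9 − (7.8 × 10⁻⁴/1.4 × 10⁻⁴)·(-0.22) = 6.126 °C.
Cooling required: 10.0 − (6.126) = 3.874 °C.

6.1 °C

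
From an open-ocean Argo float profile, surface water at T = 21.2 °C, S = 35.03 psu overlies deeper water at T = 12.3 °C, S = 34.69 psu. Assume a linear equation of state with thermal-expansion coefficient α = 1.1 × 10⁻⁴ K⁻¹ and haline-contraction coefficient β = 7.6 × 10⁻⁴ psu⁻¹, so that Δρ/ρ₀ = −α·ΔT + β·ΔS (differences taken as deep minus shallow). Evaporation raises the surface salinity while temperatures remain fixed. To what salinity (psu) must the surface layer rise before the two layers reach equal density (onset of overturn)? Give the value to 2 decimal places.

Neutral buoyancy requires −α(T_deep − T_surf) + β(S_deep − S_surf′) = 0.
S_surf′ = S_deep − (α/β)·ΔT = 34.69 − (1.1 × 10⁻⁴/7.6 × 10⁻⁴)·(-8.9) = 35.9782 psu.
Increase required: 35.9782 − 35.03 = 0.9482 psu.

35.98 psu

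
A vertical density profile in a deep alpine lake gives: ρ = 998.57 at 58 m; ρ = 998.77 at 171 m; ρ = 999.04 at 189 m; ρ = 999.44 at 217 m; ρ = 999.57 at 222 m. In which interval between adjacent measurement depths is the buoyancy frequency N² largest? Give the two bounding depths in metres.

Compute the density gradient over each adjacent pair:
  58–171 m: Δρ/Δz = 0.20/113 = 1.8 × 10⁻³ kg m⁻⁴
  171–189 m: Δρ/Δz = 0.27/18 = 0.015 kg m⁻⁴
  189–217 m: Δρ/Δz = 0.40/28 = 0.014 kg m⁻⁴
  217–222 m: Δρ/Δz = 0.13/5 = 0.026 kg m⁻⁴
The largest gradient is in the 217–222 m interval — the pycnocline.

217–222 m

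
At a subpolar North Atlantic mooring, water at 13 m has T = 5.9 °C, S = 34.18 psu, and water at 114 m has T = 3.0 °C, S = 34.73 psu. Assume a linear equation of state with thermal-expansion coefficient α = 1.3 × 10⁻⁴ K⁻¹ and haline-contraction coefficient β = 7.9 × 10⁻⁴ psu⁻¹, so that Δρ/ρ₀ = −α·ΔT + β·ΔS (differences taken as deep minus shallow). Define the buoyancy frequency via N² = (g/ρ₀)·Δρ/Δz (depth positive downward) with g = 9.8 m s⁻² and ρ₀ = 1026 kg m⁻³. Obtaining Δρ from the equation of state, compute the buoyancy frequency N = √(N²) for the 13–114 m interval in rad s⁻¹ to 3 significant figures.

ΔT = -2.9 K, ΔS = +0.55 psu (deep − shallow).
Δρ/ρ₀ = −αΔT + βΔS = 3.77 × 10⁻⁴ + 4.345 × 10⁻⁴ = 8.115 × 10⁻⁴, so Δρ ≈ 0.8326 kg m⁻³.
N² = (g/ρ₀)·Δρ/Δz = g·(Δρ/ρ₀)/Δz = 9.8 × 8.115 × 10⁻⁴ / 101 = 7.8740 × 10⁻⁵ s⁻².
N = √(7.8740 × 10⁻⁵) = 8.8736 × 10⁻³ rad s⁻¹ ≈ 8.87 × 10⁻³ rad s⁻¹.

8.87 × 10⁻³ rad s⁻¹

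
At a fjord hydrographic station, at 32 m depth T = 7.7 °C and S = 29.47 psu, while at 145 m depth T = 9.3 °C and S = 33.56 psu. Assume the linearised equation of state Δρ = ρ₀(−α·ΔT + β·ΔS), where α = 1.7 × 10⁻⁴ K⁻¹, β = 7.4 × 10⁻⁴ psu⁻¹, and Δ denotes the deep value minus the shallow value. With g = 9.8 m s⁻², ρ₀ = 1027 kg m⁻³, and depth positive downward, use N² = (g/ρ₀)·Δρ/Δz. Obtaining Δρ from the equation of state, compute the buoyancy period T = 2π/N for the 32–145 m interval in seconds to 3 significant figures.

407 s

ΔT = +1.6 K, ΔS = +4.09 psu (deep − shallow).
Δρ/ρ₀ = −αΔT + βΔS = -2.72 × 10⁻⁴ + 3.0266 × 10⁻³ = 2.7546 × 10⁻³, so Δρ ≈ 2.829 kg m⁻³.
N² = (g/ρ₀)·Δρ/Δz = g·(Δρ/ρ₀)/Δz = 9.8 × 2.7546 × 10⁻³ / 113 = 2.3889 × 10⁻⁴ s⁻².
N = √(2.3889 × 10⁻⁴) = 0.015456 rad s⁻¹ → T = 2π/N = 406.52 s ≈ 407 s.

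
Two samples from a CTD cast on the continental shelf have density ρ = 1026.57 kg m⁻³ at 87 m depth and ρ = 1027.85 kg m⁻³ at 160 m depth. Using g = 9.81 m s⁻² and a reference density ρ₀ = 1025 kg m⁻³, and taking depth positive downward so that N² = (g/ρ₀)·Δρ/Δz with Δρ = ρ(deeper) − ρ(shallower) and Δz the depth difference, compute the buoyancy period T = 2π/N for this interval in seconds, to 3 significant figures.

Δρ = 1027.85 − 1026.57 = 1.28 kg m⁻³ over Δz = 160 − 87 = 73 m.
N² = (9.81/1025) × (1.28/73) = 1.6782 × 10⁻⁴ s⁻².
N = √(1.6782 × 10⁻⁴) = 0.012955 rad s⁻¹, so T = 2π/N = 485.00 s ≈ 485 s.

485 s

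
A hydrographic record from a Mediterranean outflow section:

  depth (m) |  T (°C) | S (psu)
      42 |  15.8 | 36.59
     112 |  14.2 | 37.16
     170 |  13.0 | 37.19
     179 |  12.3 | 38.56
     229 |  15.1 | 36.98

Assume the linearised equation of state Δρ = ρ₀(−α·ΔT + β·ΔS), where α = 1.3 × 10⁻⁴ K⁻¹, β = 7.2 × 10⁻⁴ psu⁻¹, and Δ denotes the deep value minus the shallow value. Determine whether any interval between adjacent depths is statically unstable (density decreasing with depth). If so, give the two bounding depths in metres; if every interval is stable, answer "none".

179–229 m

Evaluate Δρ/ρ₀ = −αΔT + βΔS across each adjacent pair:
  42–112 m: −αΔT+βΔS = −(1.3 × 10⁻⁴)(-1.6)+(7.2 × 10⁻⁴)(+0.57) = 6.2 × 10⁻⁴ → stable
  112–170 m: −αΔT+βΔS = −(1.3 × 10⁻⁴)(-1.2)+(7.2 × 10⁻⁴)(+0.03) = 1.8 × 10⁻⁴ → stable
  170–179 m: −αΔT+βΔS = −(1.3 × 10⁻⁴)(-0.7)+(7.2 × 10⁻⁴)(+1.37) = 1.1 × 10⁻³ → stable
  179–229 m: −αΔT+βΔS = −(1.3 × 10⁻⁴)(+2.8)+(7.2 × 10⁻⁴)(-1.58) = -1.5 × 10⁻³ → UNSTABLE
The 179–229 m interval has Δρ < 0: lighter water underlies denser water.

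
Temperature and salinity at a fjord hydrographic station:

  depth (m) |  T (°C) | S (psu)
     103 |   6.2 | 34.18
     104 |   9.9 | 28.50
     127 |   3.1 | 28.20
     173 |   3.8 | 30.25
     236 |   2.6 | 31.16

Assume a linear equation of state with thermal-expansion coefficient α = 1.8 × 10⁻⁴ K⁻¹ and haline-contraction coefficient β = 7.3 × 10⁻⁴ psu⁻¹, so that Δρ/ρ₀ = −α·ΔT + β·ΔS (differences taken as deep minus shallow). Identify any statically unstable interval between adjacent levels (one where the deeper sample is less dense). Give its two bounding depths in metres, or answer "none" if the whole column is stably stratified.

103–104 m

Evaluate Δρ/ρ₀ = −αΔT + βΔS across each adjacent pair:
  103–104 m: −αΔT+βΔS = −(1.8 × 10⁻⁴)(+3.7)+(7.3 × 10⁻⁴)(-5.68) = -4.8 × 10⁻³ → UNSTABLE
  104–127 m: −αΔT+βΔS = −(1.8 × 10⁻⁴)(-6.8)+(7.3 × 10⁻⁴)(-0.30) = 1.0 × 10⁻³ → stable
  127–173 m: −αΔT+βΔS = −(1.8 × 10⁻⁴)(+0.7)+(7.3 × 10⁻⁴)(+2.05) = 1.4 × 10⁻³ → stable
  173–236 m: −αΔT+βΔS = −(1.8 × 10⁻⁴)(-1.2)+(7.3 × 10⁻⁴)(+0.91) = 8.8 × 10⁻⁴ → stable
The 103–104 m interval has Δρ < 0: lighter water underlies denser water.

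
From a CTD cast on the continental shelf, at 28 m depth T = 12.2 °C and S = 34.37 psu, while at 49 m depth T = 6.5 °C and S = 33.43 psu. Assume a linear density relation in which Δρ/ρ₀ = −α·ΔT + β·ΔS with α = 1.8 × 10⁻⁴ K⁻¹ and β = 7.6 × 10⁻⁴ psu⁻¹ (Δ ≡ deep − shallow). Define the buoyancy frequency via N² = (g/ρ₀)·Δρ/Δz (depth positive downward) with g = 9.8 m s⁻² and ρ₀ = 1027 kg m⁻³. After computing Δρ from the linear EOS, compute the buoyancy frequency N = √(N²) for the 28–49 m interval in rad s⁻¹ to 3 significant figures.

0.0121 rad s⁻¹

ΔT = -5.7 K, ΔS = -0.94 psu (deep − shallow).
Δρ/ρ₀ = −αΔT + βΔS = 1.026 × 10⁻³ − 7.144 × 10⁻⁴ = 3.116 × 10⁻⁴, so Δρ ≈ 0.3200 kg m⁻³.
N² = (g/ρ₀)·Δρ/Δz = g·(Δρ/ρ₀)/Δz = 9.8 × 3.116 × 10⁻⁴ / 21 = 1.4541 × 10⁻⁴ s⁻².
N = √(1.4541 × 10⁻⁴) = 0.012059 rad s⁻¹ ≈ 0.0121 rad s⁻¹.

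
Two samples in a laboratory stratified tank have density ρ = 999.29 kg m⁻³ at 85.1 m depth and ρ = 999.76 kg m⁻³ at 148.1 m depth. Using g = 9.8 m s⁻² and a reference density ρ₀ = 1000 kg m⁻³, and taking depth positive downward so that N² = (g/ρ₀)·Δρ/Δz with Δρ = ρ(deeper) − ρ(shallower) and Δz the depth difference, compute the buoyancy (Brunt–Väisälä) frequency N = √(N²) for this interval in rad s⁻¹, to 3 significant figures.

8.55 × 10⁻³ rad s⁻¹

Δρ = 999.76 − 999.29 = 0.47 kg m⁻³ over Δz = 148.1 − 85.1 = 63 m.
N² = (9.8/1000) × (0.47/63) = 7.3111 × 10⁻⁵ s⁻².
N = √(7.3111 × 10⁻⁵) = 8.5505 × 10⁻³ rad s⁻¹ ≈ 8.55 × 10⁻³ rad s⁻¹.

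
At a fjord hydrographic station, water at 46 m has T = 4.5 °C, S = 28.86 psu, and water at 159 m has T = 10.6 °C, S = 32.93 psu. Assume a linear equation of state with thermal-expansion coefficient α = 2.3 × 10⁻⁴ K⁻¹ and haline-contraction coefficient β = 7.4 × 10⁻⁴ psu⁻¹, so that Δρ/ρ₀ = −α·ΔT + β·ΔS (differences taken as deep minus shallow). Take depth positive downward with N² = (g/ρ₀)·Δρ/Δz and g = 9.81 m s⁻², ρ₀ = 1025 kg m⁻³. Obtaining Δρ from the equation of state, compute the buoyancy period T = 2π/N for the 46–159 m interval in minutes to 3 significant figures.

8.86 min

ΔT = +6.1 K, ΔS = +4.07 psu (deep − shallow).
Δρ/ρ₀ = −αΔT + βΔS = -1.403 × 10⁻³ + 3.0118 × 10⁻³ = 1.6088 × 10⁻³, so Δρ ≈ 1.649 kg m⁻³.
N² = (g/ρ₀)·Δρ/Δz = g·(Δρ/ρ₀)/Δz = 9.81 × 1.6088 × 10⁻³ / 113 = 1.3967 × 10⁻⁴ s⁻².
N = √(1.3967 × 10⁻⁴) = 0.011818 rad s⁻¹ → T = 2π/N = 531.66 s = 8.8610 min ≈ 8.86 min.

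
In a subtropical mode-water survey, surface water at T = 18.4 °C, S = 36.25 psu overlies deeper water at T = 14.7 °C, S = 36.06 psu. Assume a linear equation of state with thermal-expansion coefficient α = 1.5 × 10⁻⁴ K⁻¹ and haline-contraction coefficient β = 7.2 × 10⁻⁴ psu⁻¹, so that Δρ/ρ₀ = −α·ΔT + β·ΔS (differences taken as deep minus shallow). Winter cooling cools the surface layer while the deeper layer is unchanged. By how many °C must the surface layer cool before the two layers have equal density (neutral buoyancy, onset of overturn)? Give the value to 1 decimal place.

2.8 °C

Neutral buoyancy requires Δρ = 0, i.e. −α(T_deep − T_surf′) + β(S_deep − S_surf) = 0.
T_surf′ = T_deep − (β/α)·ΔS = 14.7 − (7.2 × 10⁻⁴/1.5 × 10⁻⁴)·(-0.19) = 15.612 °C.
Cooling required: 18.4 − (15.612) = 2.788 °C.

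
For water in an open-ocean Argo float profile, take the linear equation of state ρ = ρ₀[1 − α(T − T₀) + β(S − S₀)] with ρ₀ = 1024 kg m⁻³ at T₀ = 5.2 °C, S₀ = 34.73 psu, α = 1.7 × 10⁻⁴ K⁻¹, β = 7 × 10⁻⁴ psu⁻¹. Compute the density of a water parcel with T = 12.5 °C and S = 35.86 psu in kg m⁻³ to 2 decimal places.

1023.54 kg m⁻³

T − T₀ = +7.3 K, S − S₀ = +1.13 psu.
Bracket = 1 − α·(+7.3) + β·(+1.13) = 1 + (-4.50 × 10⁻⁴) = 0.9995500.
ρ = 1024 × 0.9995500 = 1023.54 kg m⁻³.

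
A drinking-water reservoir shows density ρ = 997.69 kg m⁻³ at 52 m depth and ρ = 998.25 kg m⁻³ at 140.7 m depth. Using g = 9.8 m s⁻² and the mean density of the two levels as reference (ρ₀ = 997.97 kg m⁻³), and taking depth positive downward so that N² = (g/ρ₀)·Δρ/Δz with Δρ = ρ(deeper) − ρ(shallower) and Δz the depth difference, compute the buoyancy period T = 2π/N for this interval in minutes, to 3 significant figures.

13.3 min

Δρ = 998.25 − 997.69 = 0.56 kg m⁻³ over Δz = 140.7 − 52 = 88.7 m.
N² = (9.8/997.97) × (0.56/88.7) = 6.1997 × 10⁻⁵ s⁻².
N = √(6.1997 × 10⁻⁵) = 7.8738 × 10⁻³ rad s⁻¹, so T = 2π/N = 797.99 s = 13.300 min ≈ 13.3 min.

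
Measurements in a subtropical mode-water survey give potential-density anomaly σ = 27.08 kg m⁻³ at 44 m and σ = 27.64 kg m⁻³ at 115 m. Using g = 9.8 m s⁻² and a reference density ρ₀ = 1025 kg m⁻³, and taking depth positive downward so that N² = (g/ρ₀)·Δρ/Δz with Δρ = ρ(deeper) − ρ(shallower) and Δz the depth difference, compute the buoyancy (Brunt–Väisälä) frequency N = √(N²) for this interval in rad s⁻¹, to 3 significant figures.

Δρ = 1027.64 − 1027.08 = 0.56 kg m⁻³ over Δz = 115 − 44 = 71 m.
N² = (9.8/1025) × (0.56/71) = 7.5411 × 10⁻⁵ s⁻².
N = √(7.5411 × 10⁻⁵) = 8.6840 × 10⁻³ rad s⁻¹ ≈ 8.68 × 10⁻³ rad s⁻¹.

8.68 × 10⁻³ rad s⁻¹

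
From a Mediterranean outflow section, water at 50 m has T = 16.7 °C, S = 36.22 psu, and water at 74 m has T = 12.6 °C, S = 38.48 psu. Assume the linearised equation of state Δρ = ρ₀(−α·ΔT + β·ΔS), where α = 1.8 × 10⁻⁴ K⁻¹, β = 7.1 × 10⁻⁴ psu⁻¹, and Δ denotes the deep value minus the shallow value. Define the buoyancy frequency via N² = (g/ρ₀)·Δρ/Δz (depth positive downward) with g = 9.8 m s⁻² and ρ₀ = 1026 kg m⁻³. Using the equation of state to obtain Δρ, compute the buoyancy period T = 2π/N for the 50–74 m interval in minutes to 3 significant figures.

ΔT = -4.1 K, ΔS = +2.26 psu (deep − shallow).
Δρ/ρ₀ = −αΔT + βΔS = 7.38 × 10⁻⁴ + 1.6046 × 10⁻³ = 2.3426 × 10⁻³, so Δρ ≈ 2.404 kg m⁻³.
N² = (g/ρ₀)·Δρ/Δz = g·(Δρ/ρ₀)/Δz = 9.8 × 2.3426 × 10⁻³ / 24 = 9.5656 × 10⁻⁴ s⁻².
N = √(9.5656 × 10⁻⁴) = 0.030928 rad s⁻¹ → T = 2π/N = 203.16 s = 3.3860 min ≈ 3.39 min.

3.39 min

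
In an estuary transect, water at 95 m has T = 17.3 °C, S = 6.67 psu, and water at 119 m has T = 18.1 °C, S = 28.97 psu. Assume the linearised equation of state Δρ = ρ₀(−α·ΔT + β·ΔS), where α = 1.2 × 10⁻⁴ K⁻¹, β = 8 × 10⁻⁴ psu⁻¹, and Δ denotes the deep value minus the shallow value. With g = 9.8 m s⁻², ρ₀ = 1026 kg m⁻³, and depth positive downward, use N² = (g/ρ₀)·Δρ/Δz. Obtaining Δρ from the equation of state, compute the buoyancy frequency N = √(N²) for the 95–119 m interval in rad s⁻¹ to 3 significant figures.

ΔT = +0.8 K, ΔS = +22.30 psu (deep − shallow).
Δρ/ρ₀ = −αΔT + βΔS = -9.60 × 10⁻⁵ + 0.01784 = 0.017744, so Δρ ≈ 18.21 kg m⁻³.
N² = (g/ρ₀)·Δρ/Δz = g·(Δρ/ρ₀)/Δz = 9.8 × 0.017744 / 24 = 7.2455 × 10⁻³ s⁻².
N = √(7.2455 × 10⁻³) = 0.085121 rad s⁻¹ ≈ 0.0851 rad s⁻¹.

0.0851 rad s⁻¹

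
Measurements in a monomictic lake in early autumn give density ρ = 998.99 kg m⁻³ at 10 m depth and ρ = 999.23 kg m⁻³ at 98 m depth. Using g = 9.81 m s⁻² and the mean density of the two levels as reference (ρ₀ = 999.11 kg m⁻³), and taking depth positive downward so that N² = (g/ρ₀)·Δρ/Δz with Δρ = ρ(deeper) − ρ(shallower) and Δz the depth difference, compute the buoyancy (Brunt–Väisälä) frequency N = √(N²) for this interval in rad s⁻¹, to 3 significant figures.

5.17 × 10⁻³ rad s⁻¹

Δρ = 999.23 − 998.99 = 0.24 kg m⁻³ over Δz = 98 − 10 = 88 m.
N² = (9.81/999.11) × (0.24/88) = 2.6778 × 10⁻⁵ s⁻².
N = √(2.6778 × 10⁻⁵) = 5.1747 × 10⁻³ rad s⁻¹ ≈ 5.17 × 10⁻³ rad s⁻¹.
Since Δρ > 0 the layer is stably stratified.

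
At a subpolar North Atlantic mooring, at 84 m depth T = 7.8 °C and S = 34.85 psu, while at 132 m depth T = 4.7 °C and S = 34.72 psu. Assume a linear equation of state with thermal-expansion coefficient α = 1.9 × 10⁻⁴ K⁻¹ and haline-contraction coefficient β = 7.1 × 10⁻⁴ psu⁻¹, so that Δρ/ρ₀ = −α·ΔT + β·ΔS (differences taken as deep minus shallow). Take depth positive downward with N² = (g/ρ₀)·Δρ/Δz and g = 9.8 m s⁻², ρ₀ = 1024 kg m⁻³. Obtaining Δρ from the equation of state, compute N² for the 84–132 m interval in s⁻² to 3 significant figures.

1.01 × 10⁻⁴ s⁻²

ΔT = -3.1 K, ΔS = -0.13 psu (deep − shallow).
Δρ/ρ₀ = −αΔT + βΔS = 5.89 × 10⁻⁴ − 9.23 × 10⁻⁵ = 4.967 × 10⁻⁴, so Δρ ≈ 0.5086 kg m⁻³.
N² = (g/ρ₀)·Δρ/Δz = g·(Δρ/ρ₀)/Δz = 9.8 × 4.967 × 10⁻⁴ / 48 = 1.0141 × 10⁻⁴ s⁻² ≈ 1.01 × 10⁻⁴ s⁻².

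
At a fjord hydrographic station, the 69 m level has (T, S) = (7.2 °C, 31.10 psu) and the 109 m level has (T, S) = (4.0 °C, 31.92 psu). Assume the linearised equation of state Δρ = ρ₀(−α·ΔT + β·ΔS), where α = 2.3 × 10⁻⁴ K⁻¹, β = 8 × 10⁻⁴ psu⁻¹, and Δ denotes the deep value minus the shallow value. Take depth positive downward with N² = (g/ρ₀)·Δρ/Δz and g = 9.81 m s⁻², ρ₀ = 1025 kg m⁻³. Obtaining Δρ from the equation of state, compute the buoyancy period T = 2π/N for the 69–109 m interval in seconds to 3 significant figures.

340 s

ΔT = -3.2 K, ΔS = +0.82 psu (deep − shallow).
Δρ/ρ₀ = −αΔT + βΔS = 7.36 × 10⁻⁴ + 6.56 × 10⁻⁴ = 1.392 × 10⁻³, so Δρ ≈ 1.427 kg m⁻³.
N² = (g/ρ₀)·Δρ/Δz = g·(Δρ/ρ₀)/Δz = 9.81 × 1.392 × 10⁻³ / 40 = 3.4139 × 10⁻⁴ s⁻².
N = √(3.4139 × 10⁻⁴) = 0.018477 rad s⁻¹ → T = 2π/N = 340.05 s ≈ 340 s.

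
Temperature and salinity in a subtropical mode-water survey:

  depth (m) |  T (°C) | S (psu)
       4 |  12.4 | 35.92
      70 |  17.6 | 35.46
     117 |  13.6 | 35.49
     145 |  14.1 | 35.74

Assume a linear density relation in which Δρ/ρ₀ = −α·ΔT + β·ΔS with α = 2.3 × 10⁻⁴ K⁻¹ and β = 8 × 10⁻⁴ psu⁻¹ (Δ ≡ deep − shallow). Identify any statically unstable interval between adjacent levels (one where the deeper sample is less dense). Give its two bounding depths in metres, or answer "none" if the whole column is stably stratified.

4–70 m

Evaluate Δρ/ρ₀ = −αΔT + βΔS across each adjacent pair:
  4–70 m: −αΔT+βΔS = −(2.3 × 10⁻⁴)(+5.2)+(8 × 10⁻⁴)(-0.46) = -1.6 × 10⁻³ → UNSTABLE
  70–117 m: −αΔT+βΔS = −(2.3 × 10⁻⁴)(-4.0)+(8 × 10⁻⁴)(+0.03) = 9.4 × 10⁻⁴ → stable
  117–145 m: −αΔT+βΔS = −(2.3 × 10⁻⁴)(+0.5)+(8 × 10⁻⁴)(+0.25) = 8.5 × 10⁻⁵ → stable
The 4–70 m interval has Δρ < 0: lighter water underlies denser water.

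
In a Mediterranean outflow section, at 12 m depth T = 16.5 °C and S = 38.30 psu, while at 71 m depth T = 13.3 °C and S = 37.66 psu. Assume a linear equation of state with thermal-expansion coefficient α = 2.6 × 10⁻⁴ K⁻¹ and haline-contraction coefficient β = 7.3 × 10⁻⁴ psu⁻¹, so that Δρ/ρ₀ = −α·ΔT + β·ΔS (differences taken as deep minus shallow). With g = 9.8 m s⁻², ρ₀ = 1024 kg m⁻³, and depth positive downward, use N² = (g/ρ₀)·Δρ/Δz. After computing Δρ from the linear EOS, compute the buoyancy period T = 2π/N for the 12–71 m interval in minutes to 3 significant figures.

13.5 min

ΔT = -3.2 K, ΔS = -0.64 psu (deep − shallow).
Δρ/ρ₀ = −αΔT + βΔS = 8.32 × 10⁻⁴ − 4.672 × 10⁻⁴ = 3.648 × 10⁻⁴, so Δρ ≈ 0.3736 kg m⁻³.
N² = (g/ρ₀)·Δρ/Δz = g·(Δρ/ρ₀)/Δz = 9.8 × 3.648 × 10⁻⁴ / 59 = 6.0594 × 10⁻⁵ s⁻².
N = √(6.0594 × 10⁻⁵) = 7.7842 × 10⁻³ rad s⁻¹ → T = 2π/N = 807.17 s = 13.453 min ≈ 13.5 min.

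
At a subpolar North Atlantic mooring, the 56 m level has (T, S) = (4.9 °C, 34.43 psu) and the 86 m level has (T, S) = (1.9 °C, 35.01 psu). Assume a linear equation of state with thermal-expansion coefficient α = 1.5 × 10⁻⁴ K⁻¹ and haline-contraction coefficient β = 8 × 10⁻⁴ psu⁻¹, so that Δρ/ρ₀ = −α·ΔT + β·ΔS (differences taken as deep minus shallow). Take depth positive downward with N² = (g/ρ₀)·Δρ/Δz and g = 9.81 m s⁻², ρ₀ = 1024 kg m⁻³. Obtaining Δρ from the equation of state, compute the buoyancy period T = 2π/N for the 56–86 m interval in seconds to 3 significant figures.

ΔT = -3.0 K, ΔS = +0.58 psu (deep − shallow).
Δρ/ρ₀ = −αΔT + βΔS = 4.50 × 10⁻⁴ + 4.64 × 10⁻⁴ = 9.14 × 10⁻⁴, so Δρ ≈ 0.9359 kg m⁻³.
N² = (g/ρ₀)·Δρ/Δz = g·(Δρ/ρ₀)/Δz = 9.81 × 9.14 × 10⁻⁴ / 30 = 2.9888 × 10⁻⁴ s⁻².
N = √(2.9888 × 10⁻⁴) = 0.017288 rad s⁻¹ → T = 2π/N = 363.44 s ≈ 363 s.

363 s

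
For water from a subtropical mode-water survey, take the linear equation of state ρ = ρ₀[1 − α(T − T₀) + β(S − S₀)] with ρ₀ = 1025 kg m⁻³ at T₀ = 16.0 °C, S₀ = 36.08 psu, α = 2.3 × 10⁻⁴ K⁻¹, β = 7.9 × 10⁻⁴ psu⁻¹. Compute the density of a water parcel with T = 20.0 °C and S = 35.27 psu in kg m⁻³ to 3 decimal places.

T − T₀ = +4.0 K, S − S₀ = -0.81 psu.
Bracket = 1 − α·(+4.0) + β·(-0.81) = 1 + (-1.5599 × 10⁻³) = 0.9984401.
ρ = 1025 × 0.9984401 = 1023.401 kg m⁻³.

1023.401 kg m⁻³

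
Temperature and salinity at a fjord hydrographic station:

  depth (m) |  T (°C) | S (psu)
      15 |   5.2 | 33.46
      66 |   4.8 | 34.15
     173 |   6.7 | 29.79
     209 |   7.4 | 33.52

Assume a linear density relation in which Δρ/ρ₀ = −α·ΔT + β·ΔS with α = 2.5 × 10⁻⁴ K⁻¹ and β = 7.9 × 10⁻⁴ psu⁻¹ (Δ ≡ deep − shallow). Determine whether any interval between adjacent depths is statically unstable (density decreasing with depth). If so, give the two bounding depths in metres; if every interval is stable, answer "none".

Evaluate Δρ/ρ₀ = −αΔT + βΔS across each adjacent pair:
  15–66 m: −αΔT+βΔS = −(2.5 × 10⁻⁴)(-0.4)+(7.9 × 10⁻⁴)(+0.69) = 6.5 × 10⁻⁴ → stable
  66–173 m: −αΔT+βΔS = −(2.5 × 10⁻⁴)(+1.9)+(7.9 × 10⁻⁴)(-4.36) = -3.9 × 10⁻³ → UNSTABLE
  173–209 m: −αΔT+βΔS = −(2.5 × 10⁻⁴)(+0.7)+(7.9 × 10⁻⁴)(+3.73) = 2.8 × 10⁻³ → stable
The 66–173 m interval has Δρ < 0: lighter water underlies denser water.

66–173 m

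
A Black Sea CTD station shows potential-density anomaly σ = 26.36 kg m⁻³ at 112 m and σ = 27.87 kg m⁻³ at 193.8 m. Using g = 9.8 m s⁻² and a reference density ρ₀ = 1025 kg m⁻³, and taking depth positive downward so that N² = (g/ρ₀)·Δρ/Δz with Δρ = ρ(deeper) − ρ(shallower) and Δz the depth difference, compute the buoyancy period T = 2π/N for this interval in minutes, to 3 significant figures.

Δρ = 1027.87 − 1026.36 = 1.51 kg m⁻³ over Δz = 193.8 − 112 = 81.8 m.
N² = (9.8/1025) × (1.51/81.8) = 1.7649 × 10⁻⁴ s⁻².
N = √(1.7649 × 10⁻⁴) = 0.013285 rad s⁻¹, so T = 2π/N = 472.95 s = 7.8825 min ≈ 7.88 min.
N² > 0, so the interval is statically stable.

7.88 min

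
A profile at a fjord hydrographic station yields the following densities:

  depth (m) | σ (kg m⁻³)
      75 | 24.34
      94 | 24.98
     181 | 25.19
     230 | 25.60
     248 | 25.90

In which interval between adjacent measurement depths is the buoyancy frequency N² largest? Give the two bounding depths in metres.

Compute the density gradient over each adjacent pair:
  75–94 m: Δρ/Δz = 0.64/19 = 0.034 kg m⁻⁴
  94–181 m: Δρ/Δz = 0.21/87 = 2.4 × 10⁻³ kg m⁻⁴
  181–230 m: Δρ/Δz = 0.41/49 = 8.4 × 10⁻³ kg m⁻⁴
  230–248 m: Δρ/Δz = 0.30/18 = 0.017 kg m⁻⁴
The largest gradient is in the 75–94 m interval — the pycnocline.

75–94 m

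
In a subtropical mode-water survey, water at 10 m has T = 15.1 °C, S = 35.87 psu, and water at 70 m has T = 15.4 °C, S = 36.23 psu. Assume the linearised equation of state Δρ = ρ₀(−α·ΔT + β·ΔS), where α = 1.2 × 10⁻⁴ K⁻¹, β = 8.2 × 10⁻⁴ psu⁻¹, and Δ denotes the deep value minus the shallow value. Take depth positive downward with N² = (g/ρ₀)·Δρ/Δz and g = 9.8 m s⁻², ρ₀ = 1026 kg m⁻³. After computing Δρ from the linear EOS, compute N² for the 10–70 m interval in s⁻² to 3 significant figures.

4.23 × 10⁻⁵ s⁻²

ΔT = +0.3 K, ΔS = +0.36 psu (deep − shallow).
Δρ/ρ₀ = −αΔT + βΔS = -3.60 × 10⁻⁵ + 2.952 × 10⁻⁴ = 2.592 × 10⁻⁴, so Δρ ≈ 0.2659 kg m⁻³.
N² = (g/ρ₀)·Δρ/Δz = g·(Δρ/ρ₀)/Δz = 9.8 × 2.592 × 10⁻⁴ / 60 = 4.2336 × 10⁻⁵ s⁻² ≈ 4.23 × 10⁻⁵ s⁻².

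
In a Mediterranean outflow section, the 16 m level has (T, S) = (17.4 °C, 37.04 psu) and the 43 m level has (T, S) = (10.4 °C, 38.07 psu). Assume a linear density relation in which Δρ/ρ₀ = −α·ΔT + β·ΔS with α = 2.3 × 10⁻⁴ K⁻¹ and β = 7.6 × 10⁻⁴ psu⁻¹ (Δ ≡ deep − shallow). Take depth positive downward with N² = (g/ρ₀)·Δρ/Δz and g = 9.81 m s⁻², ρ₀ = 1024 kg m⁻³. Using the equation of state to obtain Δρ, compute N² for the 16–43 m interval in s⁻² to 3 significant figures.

ΔT = -7.0 K, ΔS = +1.03 psu (deep − shallow).
Δρ/ρ₀ = −αΔT + βΔS = 1.61 × 10⁻³ + 7.828 × 10⁻⁴ = 2.3928 × 10⁻³, so Δρ ≈ 2.450 kg m⁻³.
N² = (g/ρ₀)·Δρ/Δz = g·(Δρ/ρ₀)/Δz = 9.81 × 2.3928 × 10⁻³ / 27 = 8.6938 × 10⁻⁴ s⁻² ≈ 8.69 × 10⁻⁴ s⁻².

8.69 × 10⁻⁴ s⁻²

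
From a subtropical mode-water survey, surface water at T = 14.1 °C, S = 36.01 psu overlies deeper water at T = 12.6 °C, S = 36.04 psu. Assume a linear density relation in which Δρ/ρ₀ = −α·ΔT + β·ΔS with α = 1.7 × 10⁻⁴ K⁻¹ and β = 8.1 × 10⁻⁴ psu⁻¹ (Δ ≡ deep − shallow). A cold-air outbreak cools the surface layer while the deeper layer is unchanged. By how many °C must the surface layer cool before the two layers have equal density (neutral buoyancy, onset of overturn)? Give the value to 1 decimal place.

Neutral buoyancy requires Δρ = 0, i.e. −α(T_deep − T_surf′) + β(S_deep − S_surf) = 0.
T_surf′ = T_deep − (β/α)·ΔS = 12.6 − (8.1 × 10⁻⁴/1.7 × 10⁻⁴)·(+0.03) = 12.457 °C.
Cooling required: 14.1 − (12.457) = 1.643 °C.

1.6 °C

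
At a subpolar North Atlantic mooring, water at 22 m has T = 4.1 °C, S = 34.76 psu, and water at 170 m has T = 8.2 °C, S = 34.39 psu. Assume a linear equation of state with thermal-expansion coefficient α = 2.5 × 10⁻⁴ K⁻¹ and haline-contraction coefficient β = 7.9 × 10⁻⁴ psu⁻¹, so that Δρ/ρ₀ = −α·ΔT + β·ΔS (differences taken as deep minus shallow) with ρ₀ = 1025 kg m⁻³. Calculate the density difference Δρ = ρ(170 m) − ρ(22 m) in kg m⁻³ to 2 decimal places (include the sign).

ΔT = +4.1 K, ΔS = -0.37 psu (deep − shallow).
Δρ/ρ₀ = −(2.5 × 10⁻⁴)(+4.1) + (7.9 × 10⁻⁴)(-0.37) = -1.3173 × 10⁻³.
Δρ = 1025 × (-1.3173 × 10⁻³) = -1.35 kg m⁻³.
Negative Δρ: lighter below, statically unstable.

-1.35 kg m⁻³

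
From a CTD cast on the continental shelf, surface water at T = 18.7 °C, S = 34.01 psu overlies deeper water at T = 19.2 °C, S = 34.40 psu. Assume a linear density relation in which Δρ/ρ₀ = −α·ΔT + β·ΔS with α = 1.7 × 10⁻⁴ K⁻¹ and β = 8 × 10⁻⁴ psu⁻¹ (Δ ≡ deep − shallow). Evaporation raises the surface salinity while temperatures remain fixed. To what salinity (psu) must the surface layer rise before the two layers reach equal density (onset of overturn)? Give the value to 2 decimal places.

Neutral buoyancy requires −α(T_deep − T_surf) + β(S_deep − S_surf′) = 0.
S_surf′ = S_deep − (α/β)·ΔT = 34.40 − (1.7 × 10⁻⁴/8 × 10⁻⁴)·(+0.5) = 34.2937 psu.
Increase required: 34.2937 − 34.01 = 0.2837 psu.

34.29 psu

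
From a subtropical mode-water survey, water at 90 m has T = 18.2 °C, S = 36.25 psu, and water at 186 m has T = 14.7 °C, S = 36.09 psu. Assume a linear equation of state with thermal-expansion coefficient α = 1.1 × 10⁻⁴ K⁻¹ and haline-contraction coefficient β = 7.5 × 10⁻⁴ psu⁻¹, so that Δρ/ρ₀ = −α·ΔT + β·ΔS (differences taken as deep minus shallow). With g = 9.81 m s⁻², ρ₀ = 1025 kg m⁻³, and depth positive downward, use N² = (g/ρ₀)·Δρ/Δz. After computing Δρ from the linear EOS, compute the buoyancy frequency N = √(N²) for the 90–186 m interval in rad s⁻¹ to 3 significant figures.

5.20 × 10⁻³ rad s⁻¹

ΔT = -3.5 K, ΔS = -0.16 psu (deep − shallow).
Δρ/ρ₀ = −αΔT + βΔS = 3.85 × 10⁻⁴ − 1.20 × 10⁻⁴ = 2.65 × 10⁻⁴, so Δρ ≈ 0.2716 kg m⁻³.
N² = (g/ρ₀)·Δρ/Δz = g·(Δρ/ρ₀)/Δz = 9.81 × 2.65 × 10⁻⁴ / 96 = 2.7080 × 10⁻⁵ s⁻².
N = √(2.7080 × 10⁻⁵) = 5.2038 × 10⁻³ rad s⁻¹ ≈ 5.20 × 10⁻³ rad s⁻¹.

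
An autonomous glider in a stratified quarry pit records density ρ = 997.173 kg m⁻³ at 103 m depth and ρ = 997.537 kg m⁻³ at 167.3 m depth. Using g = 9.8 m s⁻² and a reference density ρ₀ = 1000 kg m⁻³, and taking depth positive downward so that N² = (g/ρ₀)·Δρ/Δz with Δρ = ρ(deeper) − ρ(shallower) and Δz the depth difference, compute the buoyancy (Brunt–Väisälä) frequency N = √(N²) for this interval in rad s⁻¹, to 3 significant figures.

7.45 × 10⁻³ rad s⁻¹

Δρ = 997.537 − 997.173 = 0.364 kg m⁻³ over Δz = 167.3 − 103 = 64.3 m.
N² = (9.8/1000) × (0.364/64.3) = 5.5477 × 10⁻⁵ s⁻².
N = √(5.5477 × 10⁻⁵) = 7.4483 × 10⁻³ rad s⁻¹ ≈ 7.45 × 10⁻³ rad s⁻¹.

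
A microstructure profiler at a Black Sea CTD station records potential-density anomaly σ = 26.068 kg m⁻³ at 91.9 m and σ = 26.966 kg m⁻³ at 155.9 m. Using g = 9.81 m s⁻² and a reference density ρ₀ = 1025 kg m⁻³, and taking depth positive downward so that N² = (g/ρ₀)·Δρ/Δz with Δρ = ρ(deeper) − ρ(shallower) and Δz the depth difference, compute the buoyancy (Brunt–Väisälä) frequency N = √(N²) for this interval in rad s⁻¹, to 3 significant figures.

Δρ = 1026.966 − 1026.068 = 0.898 kg m⁻³ over Δz = 155.9 − 91.9 = 64 m.
N² = (9.81/1025) × (0.898/64) = 1.3429 × 10⁻⁴ s⁻².
N = √(1.3429 × 10⁻⁴) = 0.011588 rad s⁻¹ ≈ 0.0116 rad s⁻¹.

0.0116 rad s⁻¹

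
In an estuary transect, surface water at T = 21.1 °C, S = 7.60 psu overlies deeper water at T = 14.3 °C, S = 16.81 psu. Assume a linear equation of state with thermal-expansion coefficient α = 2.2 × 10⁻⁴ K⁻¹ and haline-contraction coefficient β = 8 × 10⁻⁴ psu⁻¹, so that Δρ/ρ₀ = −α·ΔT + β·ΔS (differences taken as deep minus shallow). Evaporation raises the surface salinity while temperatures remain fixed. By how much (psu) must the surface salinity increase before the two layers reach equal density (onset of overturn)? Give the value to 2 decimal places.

Neutral buoyancy requires −α(T_deep − T_surf) + β(S_deep − S_surf′) = 0.
S_surf′ = S_deep − (α/β)·ΔT = 16.81 − (2.2 × 10⁻⁴/8 × 10⁻⁴)·(-6.8) = 18.6800 psu.
Increase required: 18.6800 − 7.60 = 11.0800 psu.

11.08 psu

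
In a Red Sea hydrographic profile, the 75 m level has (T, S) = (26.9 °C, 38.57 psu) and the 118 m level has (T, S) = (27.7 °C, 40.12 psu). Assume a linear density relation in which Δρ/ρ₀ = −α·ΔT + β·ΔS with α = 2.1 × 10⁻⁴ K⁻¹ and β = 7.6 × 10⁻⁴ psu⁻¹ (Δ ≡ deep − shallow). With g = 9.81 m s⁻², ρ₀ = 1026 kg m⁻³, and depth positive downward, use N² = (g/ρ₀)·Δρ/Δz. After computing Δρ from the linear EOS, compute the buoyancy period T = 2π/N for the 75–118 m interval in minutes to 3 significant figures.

ΔT = +0.8 K, ΔS = +1.55 psu (deep − shallow).
Δρ/ρ₀ = −αΔT + βΔS = -1.68 × 10⁻⁴ + 1.178 × 10⁻³ = 1.01 × 10⁻³, so Δρ ≈ 1.036 kg m⁻³.
N² = (g/ρ₀)·Δρ/Δz = g·(Δρ/ρ₀)/Δz = 9.81 × 1.01 × 10⁻³ / 43 = 2.3042 × 10⁻⁴ s⁻².
N = √(2.3042 × 10⁻⁴) = 0.015180 rad s⁻¹ → T = 2π/N = 413.91 s = 6.8985 min ≈ 6.90 min.

6.90 min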